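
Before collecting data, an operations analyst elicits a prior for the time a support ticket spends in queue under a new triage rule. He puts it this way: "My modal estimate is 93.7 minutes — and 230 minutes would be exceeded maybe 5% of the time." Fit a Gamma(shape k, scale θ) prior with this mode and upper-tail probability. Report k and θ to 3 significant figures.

k ≈ 4.37, θ ≈ 27.8

Gamma(k,θ) with k>1 has mode (k−1)θ, so θ = 93.7/(k−1).
Need P(X < 230) = 0.95 with θ tied to k this way. Start at k = 2, θ = 93.7: P(X<230) ≈ 0.703.
Too low — raise k to concentrate. Iterating converges to k ≈ 4.37.
Then θ = 93.7/(4.37−1) ≈ 27.8.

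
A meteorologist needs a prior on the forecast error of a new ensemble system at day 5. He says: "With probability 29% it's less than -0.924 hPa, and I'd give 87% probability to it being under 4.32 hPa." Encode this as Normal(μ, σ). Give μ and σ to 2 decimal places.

For Normal(μ,σ), the p-quantile is μ + z_p·σ. Here z_{0.29} = -0.5534, z_{0.87} = 1.126.
So -0.924 = μ − 0.5534σ and 4.32 = μ + 1.126σ.
Subtracting: σ = (4.32 − -0.924)/(1.126 − (-0.5534)) = 3.12.
Then μ = -0.924 − (-0.5534)·3.12 = 0.80.

μ = 0.80, σ = 3.12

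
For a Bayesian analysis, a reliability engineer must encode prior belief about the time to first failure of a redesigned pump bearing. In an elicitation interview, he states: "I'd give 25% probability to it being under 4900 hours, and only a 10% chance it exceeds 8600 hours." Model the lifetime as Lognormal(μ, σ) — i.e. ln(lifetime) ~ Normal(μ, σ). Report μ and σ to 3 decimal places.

If T ~ Lognormal(μ,σ) then ln T ~ Normal(μ,σ), so the p-quantile of ln T is μ + z_p·σ.
ln(4900) = 8.497 and ln(8600) = 9.06; z_{0.25} = -0.6745, z_{0.9} = 1.282.
σ = (9.06 − 8.497)/(1.282 − (-0.6745)) = 0.288.
μ = 8.497 − (-0.6745)·0.288 = 8.691.

μ ≈ 8.691, σ ≈ 0.288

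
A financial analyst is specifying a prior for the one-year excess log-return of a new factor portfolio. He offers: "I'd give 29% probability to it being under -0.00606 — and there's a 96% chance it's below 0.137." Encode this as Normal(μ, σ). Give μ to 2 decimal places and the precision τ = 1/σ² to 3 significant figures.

μ = 0.03, τ = 259

For Normal(μ,σ), the p-quantile is μ + z_p·σ. Here z_{0.29} = -0.5534, z_{0.96} = 1.751.
So -0.00606 = μ − 0.5534σ and 0.137 = μ + 1.751σ.
Subtracting: σ = (0.137 − -0.00606)/(1.751 − (-0.5534)) = 0.06.
Then μ = -0.00606 − (-0.5534)·0.06 = 0.03.
Precision τ = 1/σ² = 1/0.06209² = 259.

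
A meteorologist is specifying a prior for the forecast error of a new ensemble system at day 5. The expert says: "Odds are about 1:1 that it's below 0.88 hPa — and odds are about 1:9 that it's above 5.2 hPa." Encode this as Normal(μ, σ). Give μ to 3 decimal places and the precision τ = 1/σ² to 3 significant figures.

μ = 0.880, τ = 0.088

The p-quantile of Normal(μ,σ) is μ + z_p·σ, with z_{0.5} = 0 and z_{0.9} = 1.282.
Eliminate σ: μ = (z₂·x₁ − z₁·x₂)/(z₂ − z₁) = (1.282·0.88 − (0)·5.2)/1.282 = 0.880.
Then σ = (x₂ − x₁)/(z₂ − z₁) = (5.2 − 0.88)/1.282 = 3.371.
Precision τ = 1/σ² = 1/3.371² = 0.088.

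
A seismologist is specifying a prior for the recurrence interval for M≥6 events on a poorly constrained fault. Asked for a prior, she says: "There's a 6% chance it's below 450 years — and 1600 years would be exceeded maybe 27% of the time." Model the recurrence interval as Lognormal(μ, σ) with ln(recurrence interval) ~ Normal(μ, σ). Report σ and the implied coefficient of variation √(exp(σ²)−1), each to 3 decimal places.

If T ~ Lognormal(μ,σ) then ln T ~ Normal(μ,σ), so the p-quantile of ln T is μ + z_p·σ.
ln(450) = 6.109 and ln(1600) = 7.378; z_{0.06} = -1.555, z_{0.73} = 0.6128.
σ = (7.378 − 6.109)/(0.6128 − (-1.555)) = 0.585.
μ = 6.109 − (-1.555)·0.585 = 7.019.
CV = √(exp(σ²)−1) = √(exp(0.3425)−1) = 0.639.

σ ≈ 0.585, CV ≈ 0.639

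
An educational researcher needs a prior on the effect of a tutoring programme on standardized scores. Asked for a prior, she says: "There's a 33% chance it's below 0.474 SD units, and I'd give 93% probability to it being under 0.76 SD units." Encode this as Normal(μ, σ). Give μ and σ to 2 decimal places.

For Normal(μ,σ), the p-quantile is μ + z_p·σ. Here z_{0.33} = -0.4399, z_{0.93} = 1.476.
So 0.474 = μ − 0.4399σ and 0.76 = μ + 1.476σ.
Subtracting: σ = (0.76 − 0.474)/(1.476 − (-0.4399)) = 0.15.
Then μ = 0.474 − (-0.4399)·0.15 = 0.54.

μ = 0.54, σ = 0.15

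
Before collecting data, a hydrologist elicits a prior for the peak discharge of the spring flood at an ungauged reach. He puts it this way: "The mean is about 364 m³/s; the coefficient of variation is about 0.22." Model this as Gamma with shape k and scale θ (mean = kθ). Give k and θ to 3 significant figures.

k ≈ 20.7, θ ≈ 17.6

For Gamma(k, scale θ): mean = kθ, variance = kθ², so CV = 1/√k.
CV = 0.22, hence k = 1/CV² = 20.7.
Then θ = mean/k = 364/20.7 = 17.6.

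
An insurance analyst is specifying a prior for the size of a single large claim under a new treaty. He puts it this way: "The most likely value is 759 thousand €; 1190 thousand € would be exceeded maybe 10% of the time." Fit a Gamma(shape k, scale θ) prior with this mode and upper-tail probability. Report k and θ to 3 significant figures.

k ≈ 10.3, θ ≈ 81.9

Gamma(k,θ) with k>1 has mode (k−1)θ, so θ = 759/(k−1).
Need P(X < 1190) = 0.9 with θ tied to k this way. Start at k = 2, θ = 759: P(X<1190) ≈ 0.465.
Too low — raise k to concentrate. Iterating converges to k ≈ 10.3.
Then θ = 759/(10.3−1) ≈ 81.9.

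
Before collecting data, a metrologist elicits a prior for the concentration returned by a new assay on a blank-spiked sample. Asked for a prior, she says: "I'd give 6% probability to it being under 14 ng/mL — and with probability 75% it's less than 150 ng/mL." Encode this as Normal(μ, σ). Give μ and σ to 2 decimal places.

The p-quantile of Normal(μ,σ) is μ + z_p·σ, with z_{0.06} = -1.555 and z_{0.75} = 0.6745.
Eliminate σ: μ = (z₂·x₁ − z₁·x₂)/(z₂ − z₁) = (0.6745·14 − (-1.555)·150)/2.229 = 108.85.
Then σ = (x₂ − x₁)/(z₂ − z₁) = (150 − 14)/2.229 = 61.01.

μ = 108.85, σ = 61.01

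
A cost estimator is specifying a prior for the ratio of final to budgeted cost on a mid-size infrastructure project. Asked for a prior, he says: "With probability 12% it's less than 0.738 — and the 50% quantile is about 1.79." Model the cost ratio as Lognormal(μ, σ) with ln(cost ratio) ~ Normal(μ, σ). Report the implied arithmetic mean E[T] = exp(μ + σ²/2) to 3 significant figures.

E[T] ≈ 2.38

If T ~ Lognormal(μ,σ) then ln T ~ Normal(μ,σ), so the p-quantile of ln T is μ + z_p·σ.
ln(0.738) = -0.3038 and ln(1.79) = 0.5822; z_{0.12} = -1.175, z_{0.5} = 0.
σ = (0.5822 − -0.3038)/(0 − (-1.175)) = 0.754.
μ = -0.3038 − (-1.175)·0.754 = 0.582.
E[T] = exp(μ + σ²/2) = exp(0.582 + 0.2843) = 2.38.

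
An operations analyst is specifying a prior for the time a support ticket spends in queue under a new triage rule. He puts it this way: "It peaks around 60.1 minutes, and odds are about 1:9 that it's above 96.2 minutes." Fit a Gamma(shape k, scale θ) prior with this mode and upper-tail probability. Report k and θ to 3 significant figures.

Gamma(k,θ) with k>1 has mode (k−1)θ, so θ = 60.1/(k−1).
Need P(X < 96.2) = 0.9 with θ tied to k this way. Start at k = 2, θ = 60.1: P(X<96.2) ≈ 0.475.
Too low — raise k to concentrate. Iterating converges to k ≈ 9.49.
Then θ = 60.1/(9.49−1) ≈ 7.08.

k ≈ 9.49, θ ≈ 7.08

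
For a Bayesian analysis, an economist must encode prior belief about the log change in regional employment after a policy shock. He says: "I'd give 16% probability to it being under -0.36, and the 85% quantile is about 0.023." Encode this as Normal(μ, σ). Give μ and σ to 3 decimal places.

μ = -0.172, σ = 0.189

The p-quantile of Normal(μ,σ) is μ + z_p·σ, with z_{0.16} = -0.9945 and z_{0.85} = 1.036.
Eliminate σ: μ = (z₂·x₁ − z₁·x₂)/(z₂ − z₁) = (1.036·-0.36 − (-0.9945)·0.023)/2.031 = -0.172.
Then σ = (x₂ − x₁)/(z₂ − z₁) = (0.023 − -0.36)/2.031 = 0.189.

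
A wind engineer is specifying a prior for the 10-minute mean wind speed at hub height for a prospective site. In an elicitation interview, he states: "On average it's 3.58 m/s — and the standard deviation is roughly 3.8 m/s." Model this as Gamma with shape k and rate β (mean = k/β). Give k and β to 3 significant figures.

For Gamma(k, rate β): mean = k/β, variance = k/β², so CV = 1/√k.
CV = SD/mean = 3.8/3.58 = 1.061, hence k = 1/CV² = 0.888.
Then β = k/mean = 0.888/3.58 = 0.248.

k ≈ 0.888, β ≈ 0.248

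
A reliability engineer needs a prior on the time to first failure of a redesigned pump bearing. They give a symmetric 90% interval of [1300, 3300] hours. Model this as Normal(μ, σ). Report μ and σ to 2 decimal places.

μ = 2300.00, σ = 607.96

A symmetric 90% interval runs μ ± z·σ with z = 1.645.
Half-width = 1000, so σ = 1000/1.645 = 607.96.
μ is the interval midpoint, 2300.00.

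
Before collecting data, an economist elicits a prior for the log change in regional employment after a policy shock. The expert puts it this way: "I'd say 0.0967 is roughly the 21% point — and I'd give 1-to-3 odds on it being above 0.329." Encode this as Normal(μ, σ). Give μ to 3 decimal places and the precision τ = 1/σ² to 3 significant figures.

μ = 0.223, τ = 40.6

The p-quantile of Normal(μ,σ) is μ + z_p·σ, with z_{0.21} = -0.8064 and z_{0.75} = 0.6745.
Eliminate σ: μ = (z₂·x₁ − z₁·x₂)/(z₂ − z₁) = (0.6745·0.0967 − (-0.8064)·0.329)/1.481 = 0.223.
Then σ = (x₂ − x₁)/(z₂ − z₁) = (0.329 − 0.0967)/1.481 = 0.157.
Precision τ = 1/σ² = 1/0.1569² = 40.6.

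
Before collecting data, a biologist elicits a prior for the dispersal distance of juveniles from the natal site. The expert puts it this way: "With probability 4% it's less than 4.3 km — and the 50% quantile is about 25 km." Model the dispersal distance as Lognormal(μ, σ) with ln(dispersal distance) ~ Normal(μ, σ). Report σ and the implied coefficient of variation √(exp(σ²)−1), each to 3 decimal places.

σ ≈ 1.005, CV ≈ 1.322

If T ~ Lognormal(μ,σ) then ln T ~ Normal(μ,σ), so the p-quantile of ln T is μ + z_p·σ.
ln(4.3) = 1.459 and ln(25) = 3.219; z_{0.04} = -1.751, z_{0.5} = 0.
σ = (3.219 − 1.459)/(0 − (-1.751)) = 1.005.
μ = 1.459 − (-1.751)·1.005 = 3.219.
CV = √(exp(σ²)−1) = √(exp(1.0110)−1) = 1.322.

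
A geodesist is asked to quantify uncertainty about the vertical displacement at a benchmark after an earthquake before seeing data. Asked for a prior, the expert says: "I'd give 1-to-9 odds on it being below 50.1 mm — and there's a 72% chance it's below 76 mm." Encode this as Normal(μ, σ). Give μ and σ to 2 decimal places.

μ = 67.90, σ = 13.89

The p-quantile of Normal(μ,σ) is μ + z_p·σ, with z_{0.1} = -1.282 and z_{0.72} = 0.5828.
Eliminate σ: μ = (z₂·x₁ − z₁·x₂)/(z₂ − z₁) = (0.5828·50.1 − (-1.282)·76)/1.864 = 67.90.
Then σ = (x₂ − x₁)/(z₂ − z₁) = (76 − 50.1)/1.864 = 13.89.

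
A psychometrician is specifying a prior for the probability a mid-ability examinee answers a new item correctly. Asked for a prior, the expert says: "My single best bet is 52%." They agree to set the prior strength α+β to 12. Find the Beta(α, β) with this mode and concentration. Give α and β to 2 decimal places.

For α,β > 1 the Beta mode is (α−1)/(α+β−2). With α+β = 12, the mode is (α−1)/10.
Set (α−1)/10 = 0.52 → α = 1 + 0.52·10 = 6.20.
β = 12 − α = 5.80.

α = 6.20, β = 5.80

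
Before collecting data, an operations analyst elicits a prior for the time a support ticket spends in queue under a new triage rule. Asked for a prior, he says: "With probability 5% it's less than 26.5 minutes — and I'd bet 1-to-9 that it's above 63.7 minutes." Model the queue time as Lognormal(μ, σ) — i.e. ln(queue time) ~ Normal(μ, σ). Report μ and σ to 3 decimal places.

If T ~ Lognormal(μ,σ) then ln T ~ Normal(μ,σ), so the p-quantile of ln T is μ + z_p·σ.
ln(26.5) = 3.277 and ln(63.7) = 4.154; z_{0.05} = -1.645, z_{0.9} = 1.282.
σ = (4.154 − 3.277)/(1.282 − (-1.645)) = 0.300.
μ = 3.277 − (-1.645)·0.300 = 3.770.

μ ≈ 3.770, σ ≈ 0.300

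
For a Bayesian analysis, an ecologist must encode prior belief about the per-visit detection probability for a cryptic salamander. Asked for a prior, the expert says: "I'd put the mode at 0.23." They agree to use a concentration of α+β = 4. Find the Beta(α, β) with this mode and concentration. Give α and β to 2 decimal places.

α = 1.46, β = 2.54

For α,β > 1 the Beta mode is (α−1)/(α+β−2). With α+β = 4, the mode is (α−1)/2.
Set (α−1)/2 = 0.23 → α = 1 + 0.23·2 = 1.46.
β = 4 − α = 2.54.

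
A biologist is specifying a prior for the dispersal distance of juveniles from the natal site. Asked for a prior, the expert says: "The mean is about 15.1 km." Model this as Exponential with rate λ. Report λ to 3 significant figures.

λ ≈ 0.0662

Exponential mean = 1/λ, so λ = 1/15.1 = 0.0662.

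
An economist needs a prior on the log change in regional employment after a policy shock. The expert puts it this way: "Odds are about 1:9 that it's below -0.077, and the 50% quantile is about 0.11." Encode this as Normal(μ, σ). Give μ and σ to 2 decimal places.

μ = 0.11, σ = 0.15

The p-quantile of Normal(μ,σ) is μ + z_p·σ, with z_{0.1} = -1.282 and z_{0.5} = 0.
Eliminate σ: μ = (z₂·x₁ − z₁·x₂)/(z₂ − z₁) = (0·-0.077 − (-1.282)·0.11)/1.282 = 0.11.
Then σ = (x₂ − x₁)/(z₂ − z₁) = (0.11 − -0.077)/1.282 = 0.15.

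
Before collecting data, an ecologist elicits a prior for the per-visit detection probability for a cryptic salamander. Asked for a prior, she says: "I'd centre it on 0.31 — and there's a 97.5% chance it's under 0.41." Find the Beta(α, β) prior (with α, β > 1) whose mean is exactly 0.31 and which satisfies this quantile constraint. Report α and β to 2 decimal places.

With mean 0.31 fixed, write α = 0.31s, β = 0.69s where s = α+β.
Need P(θ < 0.41) = 0.975 under Beta(0.31s, 0.69s). Normal approximation: (q−m)/√(m(1−m)/s) ≈ z_{0.975} = 1.96, so s ≈ 0.31·0.69·(1.96)²/(0.41−0.31)² = 82.2.
At s = 82.2: P(θ<0.41) ≈ 0.971. Adjusting to match 0.975 gives s ≈ 87.79.
So α = 0.31·87.79 ≈ 27.21, β = 0.69·87.79 ≈ 60.57.

α ≈ 27.21, β ≈ 60.57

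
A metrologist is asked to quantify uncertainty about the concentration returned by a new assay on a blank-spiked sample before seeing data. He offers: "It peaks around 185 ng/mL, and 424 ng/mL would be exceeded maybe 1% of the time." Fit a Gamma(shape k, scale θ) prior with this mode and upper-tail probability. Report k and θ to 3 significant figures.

k ≈ 7.95, θ ≈ 26.6

Gamma(k,θ) with k>1 has mode (k−1)θ, so θ = 185/(k−1).
Need P(X < 424) = 0.99 with θ tied to k this way. Start at k = 2, θ = 185: P(X<424) ≈ 0.667.
Too low — raise k to concentrate. Iterating converges to k ≈ 7.95.
Then θ = 185/(7.95−1) ≈ 26.6.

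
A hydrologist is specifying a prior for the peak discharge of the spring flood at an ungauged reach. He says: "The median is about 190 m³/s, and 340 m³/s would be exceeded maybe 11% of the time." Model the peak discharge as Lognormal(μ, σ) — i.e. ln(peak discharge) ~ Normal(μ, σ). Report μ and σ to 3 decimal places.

If T ~ Lognormal(μ,σ) then ln T ~ Normal(μ,σ), so the p-quantile of ln T is μ + z_p·σ.
ln(190) = 5.247 and ln(340) = 5.829; z_{0.5} = 0, z_{0.89} = 1.227.
σ = (5.829 − 5.247)/(1.227 − (0)) = 0.474.
μ = 5.247 − (0)·0.474 = 5.247.

μ ≈ 5.247, σ ≈ 0.474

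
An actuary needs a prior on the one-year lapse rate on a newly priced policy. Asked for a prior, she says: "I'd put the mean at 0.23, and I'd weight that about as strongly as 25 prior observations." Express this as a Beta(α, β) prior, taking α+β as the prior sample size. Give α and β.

Under the effective-sample-size interpretation, Beta(α, β) has prior mean α/(α+β) and prior sample size α+β.
So α+β = 25 and α/(α+β) = 0.23, giving α = 0.23·25 = 5.75 and β = 25 − 5.75 = 19.25.

α = 5.75, β = 19.25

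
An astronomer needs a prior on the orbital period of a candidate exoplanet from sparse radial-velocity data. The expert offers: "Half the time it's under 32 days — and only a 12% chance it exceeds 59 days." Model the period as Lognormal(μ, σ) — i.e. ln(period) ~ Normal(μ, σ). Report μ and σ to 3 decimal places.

If T ~ Lognormal(μ,σ) then ln T ~ Normal(μ,σ), so the p-quantile of ln T is μ + z_p·σ.
ln(32) = 3.466 and ln(59) = 4.078; z_{0.5} = 0, z_{0.88} = 1.175.
σ = (4.078 − 3.466)/(1.175 − (0)) = 0.521.
μ = 3.466 − (0)·0.521 = 3.466.

μ ≈ 3.466, σ ≈ 0.521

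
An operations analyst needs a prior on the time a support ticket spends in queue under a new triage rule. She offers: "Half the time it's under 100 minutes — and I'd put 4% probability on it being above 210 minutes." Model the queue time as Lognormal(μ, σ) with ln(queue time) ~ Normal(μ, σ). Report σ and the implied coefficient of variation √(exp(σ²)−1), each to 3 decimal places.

If T ~ Lognormal(μ,σ) then ln T ~ Normal(μ,σ), so the p-quantile of ln T is μ + z_p·σ.
ln(100) = 4.605 and ln(210) = 5.347; z_{0.5} = 0, z_{0.96} = 1.751.
σ = (5.347 − 4.605)/(1.751 − (0)) = 0.424.
μ = 4.605 − (0)·0.424 = 4.605.
CV = √(exp(σ²)−1) = √(exp(0.1796)−1) = 0.444.

σ ≈ 0.424, CV ≈ 0.444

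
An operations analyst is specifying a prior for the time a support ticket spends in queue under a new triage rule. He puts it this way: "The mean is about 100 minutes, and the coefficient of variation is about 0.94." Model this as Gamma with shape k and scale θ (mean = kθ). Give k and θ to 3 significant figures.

k ≈ 1.13, θ ≈ 88.4

For Gamma(k, scale θ): mean = kθ, variance = kθ², so CV = 1/√k.
CV = 0.94, hence k = 1/CV² = 1.13.
Then θ = mean/k = 100/1.13 = 88.4.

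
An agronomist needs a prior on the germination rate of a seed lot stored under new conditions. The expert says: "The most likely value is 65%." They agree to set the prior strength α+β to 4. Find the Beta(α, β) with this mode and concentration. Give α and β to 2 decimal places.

α = 2.30, β = 1.70

For α,β > 1 the Beta mode is (α−1)/(α+β−2). With α+β = 4, the mode is (α−1)/2.
Set (α−1)/2 = 0.65 → α = 1 + 0.65·2 = 2.30.
β = 4 − α = 1.70.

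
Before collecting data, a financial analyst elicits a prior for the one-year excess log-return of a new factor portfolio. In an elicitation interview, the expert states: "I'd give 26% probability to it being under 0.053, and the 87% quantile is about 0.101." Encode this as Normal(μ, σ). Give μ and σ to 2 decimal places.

The p-quantile of Normal(μ,σ) is μ + z_p·σ, with z_{0.26} = -0.6433 and z_{0.87} = 1.126.
Eliminate σ: μ = (z₂·x₁ − z₁·x₂)/(z₂ − z₁) = (1.126·0.053 − (-0.6433)·0.101)/1.77 = 0.07.
Then σ = (x₂ − x₁)/(z₂ − z₁) = (0.101 − 0.053)/1.77 = 0.03.

μ = 0.07, σ = 0.03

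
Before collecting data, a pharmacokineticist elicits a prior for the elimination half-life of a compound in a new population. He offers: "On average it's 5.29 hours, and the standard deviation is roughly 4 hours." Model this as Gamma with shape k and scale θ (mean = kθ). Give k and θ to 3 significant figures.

For Gamma(k, scale θ): mean = kθ, variance = kθ², so CV = 1/√k.
CV = SD/mean = 4/5.29 = 0.7561, hence k = 1/CV² = 1.75.
Then θ = mean/k = 5.29/1.75 = 3.02.

k ≈ 1.75, θ ≈ 3.02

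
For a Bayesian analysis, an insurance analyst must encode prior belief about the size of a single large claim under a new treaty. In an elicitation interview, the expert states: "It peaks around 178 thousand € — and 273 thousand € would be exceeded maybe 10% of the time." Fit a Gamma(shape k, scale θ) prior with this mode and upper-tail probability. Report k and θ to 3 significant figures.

k ≈ 11.2, θ ≈ 17.4

Gamma(k,θ) with k>1 has mode (k−1)θ, so θ = 178/(k−1).
Need P(X < 273) = 0.9 with θ tied to k this way. Start at k = 2, θ = 178: P(X<273) ≈ 0.453.
Too low — raise k to concentrate. Iterating converges to k ≈ 11.2.
Then θ = 178/(11.2−1) ≈ 17.4.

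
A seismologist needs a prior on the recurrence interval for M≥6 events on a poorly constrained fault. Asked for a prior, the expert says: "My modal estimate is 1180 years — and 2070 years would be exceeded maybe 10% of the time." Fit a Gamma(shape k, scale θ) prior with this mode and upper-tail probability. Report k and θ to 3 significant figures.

k ≈ 7.01, θ ≈ 196

Gamma(k,θ) with k>1 has mode (k−1)θ, so θ = 1180/(k−1).
Need P(X < 2070) = 0.9 with θ tied to k this way. Start at k = 2, θ = 1180: P(X<2070) ≈ 0.523.
Too low — raise k to concentrate. Iterating converges to k ≈ 7.01.
Then θ = 1180/(7.01−1) ≈ 196.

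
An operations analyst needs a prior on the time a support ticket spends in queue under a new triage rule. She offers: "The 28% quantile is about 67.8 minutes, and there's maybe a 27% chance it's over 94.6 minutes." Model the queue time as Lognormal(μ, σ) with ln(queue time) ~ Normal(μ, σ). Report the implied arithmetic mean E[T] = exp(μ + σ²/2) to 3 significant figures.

E[T] ≈ 82.9 minutes

If T ~ Lognormal(μ,σ) then ln T ~ Normal(μ,σ), so the p-quantile of ln T is μ + z_p·σ.
ln(67.8) = 4.217 and ln(94.6) = 4.55; z_{0.28} = -0.5828, z_{0.73} = 0.6128.
σ = (4.55 − 4.217)/(0.6128 − (-0.5828)) = 0.279.
μ = 4.217 − (-0.5828)·0.279 = 4.379.
E[T] = exp(μ + σ²/2) = exp(4.379 + 0.0388) = 82.9 minutes.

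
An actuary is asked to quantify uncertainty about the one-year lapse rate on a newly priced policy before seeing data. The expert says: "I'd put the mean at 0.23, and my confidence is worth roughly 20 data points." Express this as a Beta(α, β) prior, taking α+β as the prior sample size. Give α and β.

α = 4.6, β = 15.4

Under the effective-sample-size interpretation, Beta(α, β) has prior mean α/(α+β) and prior sample size α+β.
So α+β = 20 and α/(α+β) = 0.23, giving α = 0.23·20 = 4.6 and β = 20 − 4.6 = 15.4.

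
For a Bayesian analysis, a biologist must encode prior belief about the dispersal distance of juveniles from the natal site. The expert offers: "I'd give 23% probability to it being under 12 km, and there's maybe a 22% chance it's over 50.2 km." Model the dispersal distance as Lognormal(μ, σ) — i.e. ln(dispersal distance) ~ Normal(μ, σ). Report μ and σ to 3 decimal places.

If T ~ Lognormal(μ,σ) then ln T ~ Normal(μ,σ), so the p-quantile of ln T is μ + z_p·σ.
ln(12) = 2.485 and ln(50.2) = 3.916; z_{0.23} = -0.7388, z_{0.78} = 0.7722.
σ = (3.916 − 2.485)/(0.7722 − (-0.7388)) = 0.947.
μ = 2.485 − (-0.7388)·0.947 = 3.185.

μ ≈ 3.185, σ ≈ 0.947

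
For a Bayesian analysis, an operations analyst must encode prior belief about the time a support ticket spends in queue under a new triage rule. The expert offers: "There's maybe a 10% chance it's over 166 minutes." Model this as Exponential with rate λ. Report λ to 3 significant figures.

P(T > 166.0) = e^(−λ·166.0) = 0.1, so λ = −ln(0.1)/166.0 = 0.0139.

λ ≈ 0.0139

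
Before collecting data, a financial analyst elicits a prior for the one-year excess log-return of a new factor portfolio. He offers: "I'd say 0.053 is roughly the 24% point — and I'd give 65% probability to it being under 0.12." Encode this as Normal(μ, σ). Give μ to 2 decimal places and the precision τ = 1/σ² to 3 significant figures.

μ = 0.10, τ = 265

For Normal(μ,σ), the p-quantile is μ + z_p·σ. Here z_{0.24} = -0.7063, z_{0.65} = 0.3853.
So 0.053 = μ − 0.7063σ and 0.12 = μ + 0.3853σ.
Subtracting: σ = (0.12 − 0.053)/(0.3853 − (-0.7063)) = 0.06.
Then μ = 0.053 − (-0.7063)·0.06 = 0.10.
Precision τ = 1/σ² = 1/0.06138² = 265.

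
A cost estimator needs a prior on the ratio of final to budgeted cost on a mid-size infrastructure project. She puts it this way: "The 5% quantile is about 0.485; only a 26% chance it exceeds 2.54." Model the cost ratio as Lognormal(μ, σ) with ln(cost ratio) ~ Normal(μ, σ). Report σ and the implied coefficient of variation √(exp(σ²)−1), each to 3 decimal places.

σ ≈ 0.724, CV ≈ 0.830

If T ~ Lognormal(μ,σ) then ln T ~ Normal(μ,σ), so the p-quantile of ln T is μ + z_p·σ.
ln(0.485) = -0.7236 and ln(2.54) = 0.9322; z_{0.05} = -1.645, z_{0.74} = 0.6433.
σ = (0.9322 − -0.7236)/(0.6433 − (-1.645)) = 0.724.
μ = -0.7236 − (-1.645)·0.724 = 0.467.
CV = √(exp(σ²)−1) = √(exp(0.5236)−1) = 0.830.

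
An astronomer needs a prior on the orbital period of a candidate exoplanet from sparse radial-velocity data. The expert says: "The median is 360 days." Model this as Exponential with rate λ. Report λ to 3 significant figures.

Exponential median = ln 2 / λ, so λ = ln 2 / 360.0 = 0.00193.

λ ≈ 0.00193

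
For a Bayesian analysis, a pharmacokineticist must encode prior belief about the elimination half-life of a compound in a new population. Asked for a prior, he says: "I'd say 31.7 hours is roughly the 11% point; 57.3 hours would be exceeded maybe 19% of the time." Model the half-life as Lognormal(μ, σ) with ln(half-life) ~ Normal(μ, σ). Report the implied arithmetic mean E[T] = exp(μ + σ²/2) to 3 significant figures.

E[T] ≈ 46.6 hours

If T ~ Lognormal(μ,σ) then ln T ~ Normal(μ,σ), so the p-quantile of ln T is μ + z_p·σ.
ln(31.7) = 3.456 and ln(57.3) = 4.048; z_{0.11} = -1.227, z_{0.81} = 0.8779.
σ = (4.048 − 3.456)/(0.8779 − (-1.227)) = 0.281.
μ = 3.456 − (-1.227)·0.281 = 3.801.
E[T] = exp(μ + σ²/2) = exp(3.801 + 0.0396) = 46.6 hours.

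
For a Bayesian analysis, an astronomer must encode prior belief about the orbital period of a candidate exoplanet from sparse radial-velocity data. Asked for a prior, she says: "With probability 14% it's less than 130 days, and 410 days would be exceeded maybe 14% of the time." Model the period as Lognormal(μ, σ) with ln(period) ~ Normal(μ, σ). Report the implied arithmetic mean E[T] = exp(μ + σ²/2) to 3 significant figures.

E[T] ≈ 266 days

If T ~ Lognormal(μ,σ) then ln T ~ Normal(μ,σ), so the p-quantile of ln T is μ + z_p·σ.
ln(130) = 4.868 and ln(410) = 6.016; z_{0.14} = -1.08, z_{0.86} = 1.08.
σ = (6.016 − 4.868)/(1.08 − (-1.08)) = 0.532.
μ = 4.868 − (-1.08)·0.532 = 5.442.
E[T] = exp(μ + σ²/2) = exp(5.442 + 0.1413) = 266 days.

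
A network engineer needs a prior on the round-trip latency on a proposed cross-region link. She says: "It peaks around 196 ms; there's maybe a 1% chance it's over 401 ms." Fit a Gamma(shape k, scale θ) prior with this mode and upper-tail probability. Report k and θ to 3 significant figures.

k ≈ 10.5, θ ≈ 20.5

Gamma(k,θ) with k>1 has mode (k−1)θ, so θ = 196/(k−1).
Need P(X < 401) = 0.99 with θ tied to k this way. Start at k = 2, θ = 196: P(X<401) ≈ 0.606.
Too low — raise k to concentrate. Iterating converges to k ≈ 10.5.
Then θ = 196/(10.5−1) ≈ 20.5.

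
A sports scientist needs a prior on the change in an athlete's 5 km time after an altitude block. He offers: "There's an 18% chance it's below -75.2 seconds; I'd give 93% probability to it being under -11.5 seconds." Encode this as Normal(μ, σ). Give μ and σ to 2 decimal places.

μ = -50.81, σ = 26.64

For Normal(μ,σ), the p-quantile is μ + z_p·σ. Here z_{0.18} = -0.9154, z_{0.93} = 1.476.
So -75.2 = μ − 0.9154σ and -11.5 = μ + 1.476σ.
Subtracting: σ = (-11.5 − -75.2)/(1.476 − (-0.9154)) = 26.64.
Then μ = -75.2 − (-0.9154)·26.64 = -50.81.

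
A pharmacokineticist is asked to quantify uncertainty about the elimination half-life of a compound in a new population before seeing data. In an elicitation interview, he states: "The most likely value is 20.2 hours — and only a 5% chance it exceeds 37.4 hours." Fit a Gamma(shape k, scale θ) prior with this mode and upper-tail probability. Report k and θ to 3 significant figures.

Gamma(k,θ) with k>1 has mode (k−1)θ, so θ = 20.2/(k−1).
Need P(X < 37.4) = 0.95 with θ tied to k this way. Start at k = 2, θ = 20.2: P(X<37.4) ≈ 0.552.
Too low — raise k to concentrate. Iterating converges to k ≈ 8.34.
Then θ = 20.2/(8.34−1) ≈ 2.75.

k ≈ 8.34, θ ≈ 2.75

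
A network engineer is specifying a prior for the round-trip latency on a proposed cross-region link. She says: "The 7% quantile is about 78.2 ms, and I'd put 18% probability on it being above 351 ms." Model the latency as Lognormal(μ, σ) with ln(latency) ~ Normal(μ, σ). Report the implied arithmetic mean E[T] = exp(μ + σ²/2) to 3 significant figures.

E[T] ≈ 241 ms

If T ~ Lognormal(μ,σ) then ln T ~ Normal(μ,σ), so the p-quantile of ln T is μ + z_p·σ.
ln(78.2) = 4.359 and ln(351) = 5.861; z_{0.07} = -1.476, z_{0.82} = 0.9154.
σ = (5.861 − 4.359)/(0.9154 − (-1.476)) = 0.628.
μ = 4.359 − (-1.476)·0.628 = 5.286.
E[T] = exp(μ + σ²/2) = exp(5.286 + 0.1972) = 241 ms.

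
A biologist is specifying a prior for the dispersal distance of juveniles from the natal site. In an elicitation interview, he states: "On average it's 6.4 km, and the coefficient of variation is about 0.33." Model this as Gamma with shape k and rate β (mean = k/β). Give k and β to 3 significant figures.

k ≈ 9.18, β ≈ 1.43

For Gamma(k, rate β): mean = k/β, variance = k/β², so CV = 1/√k.
CV = 0.33, hence k = 1/CV² = 9.18.
Then β = k/mean = 9.18/6.4 = 1.43.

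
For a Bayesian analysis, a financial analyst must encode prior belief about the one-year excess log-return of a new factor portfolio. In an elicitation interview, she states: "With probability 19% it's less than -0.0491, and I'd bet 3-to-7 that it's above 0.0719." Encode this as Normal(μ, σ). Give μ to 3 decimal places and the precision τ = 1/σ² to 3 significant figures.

The p-quantile of Normal(μ,σ) is μ + z_p·σ, with z_{0.19} = -0.8779 and z_{0.7} = 0.5244.
Eliminate σ: μ = (z₂·x₁ − z₁·x₂)/(z₂ − z₁) = (0.5244·-0.0491 − (-0.8779)·0.0719)/1.402 = 0.027.
Then σ = (x₂ − x₁)/(z₂ − z₁) = (0.0719 − -0.0491)/1.402 = 0.086.
Precision τ = 1/σ² = 1/0.08629² = 134.

μ = 0.027, τ = 134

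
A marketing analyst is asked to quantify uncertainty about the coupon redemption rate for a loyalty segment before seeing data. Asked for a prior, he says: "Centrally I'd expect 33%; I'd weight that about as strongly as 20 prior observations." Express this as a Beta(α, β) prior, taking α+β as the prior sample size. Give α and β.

Under the effective-sample-size interpretation, Beta(α, β) has prior mean α/(α+β) and prior sample size α+β.
So α+β = 20 and α/(α+β) = 0.33, giving α = 0.33·20 = 6.6 and β = 20 − 6.6 = 13.4.

α = 6.6, β = 13.4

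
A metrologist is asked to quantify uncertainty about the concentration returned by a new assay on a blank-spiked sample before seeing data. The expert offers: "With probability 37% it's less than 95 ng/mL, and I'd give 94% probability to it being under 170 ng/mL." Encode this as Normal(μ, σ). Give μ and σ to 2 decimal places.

For Normal(μ,σ), the p-quantile is μ + z_p·σ. Here z_{0.37} = -0.3319, z_{0.94} = 1.555.
So 95 = μ − 0.3319σ and 170 = μ + 1.555σ.
Subtracting: σ = (170 − 95)/(1.555 − (-0.3319)) = 39.75.
Then μ = 95 − (-0.3319)·39.75 = 108.19.

μ = 108.19, σ = 39.75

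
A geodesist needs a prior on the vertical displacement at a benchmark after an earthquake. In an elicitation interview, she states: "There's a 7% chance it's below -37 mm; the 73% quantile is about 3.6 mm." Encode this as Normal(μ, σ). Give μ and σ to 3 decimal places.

μ = -8.312, σ = 19.439

The p-quantile of Normal(μ,σ) is μ + z_p·σ, with z_{0.07} = -1.476 and z_{0.73} = 0.6128.
Eliminate σ: μ = (z₂·x₁ − z₁·x₂)/(z₂ − z₁) = (0.6128·-37 − (-1.476)·3.6)/2.089 = -8.312.
Then σ = (x₂ − x₁)/(z₂ − z₁) = (3.6 − -37)/2.089 = 19.439.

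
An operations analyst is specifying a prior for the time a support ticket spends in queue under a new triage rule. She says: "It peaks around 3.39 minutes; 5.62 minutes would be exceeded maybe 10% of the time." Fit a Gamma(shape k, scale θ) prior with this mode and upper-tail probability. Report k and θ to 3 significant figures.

Gamma(k,θ) with k>1 has mode (k−1)θ, so θ = 3.39/(k−1).
Need P(X < 5.62) = 0.9 with θ tied to k this way. Start at k = 2, θ = 3.39: P(X<5.62) ≈ 0.494.
Too low — raise k to concentrate. Iterating converges to k ≈ 8.39.
Then θ = 3.39/(8.39−1) ≈ 0.459.

k ≈ 8.39, θ ≈ 0.459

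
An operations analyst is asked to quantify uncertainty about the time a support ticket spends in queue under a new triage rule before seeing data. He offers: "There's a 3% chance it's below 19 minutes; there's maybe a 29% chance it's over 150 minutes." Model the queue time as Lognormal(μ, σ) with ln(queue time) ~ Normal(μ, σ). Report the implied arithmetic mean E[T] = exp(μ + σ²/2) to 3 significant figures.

E[T] ≈ 134 minutes

If T ~ Lognormal(μ,σ) then ln T ~ Normal(μ,σ), so the p-quantile of ln T is μ + z_p·σ.
ln(19) = 2.944 and ln(150) = 5.011; z_{0.03} = -1.881, z_{0.71} = 0.5534.
σ = (5.011 − 2.944)/(0.5534 − (-1.881)) = 0.849.
μ = 2.944 − (-1.881)·0.849 = 4.541.
E[T] = exp(μ + σ²/2) = exp(4.541 + 0.3603) = 134 minutes.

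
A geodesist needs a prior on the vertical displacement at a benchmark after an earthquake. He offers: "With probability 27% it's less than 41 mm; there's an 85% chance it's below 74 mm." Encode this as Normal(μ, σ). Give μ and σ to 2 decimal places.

For Normal(μ,σ), the p-quantile is μ + z_p·σ. Here z_{0.27} = -0.6128, z_{0.85} = 1.036.
So 41 = μ − 0.6128σ and 74 = μ + 1.036σ.
Subtracting: σ = (74 − 41)/(1.036 − (-0.6128)) = 20.01.
Then μ = 41 − (-0.6128)·20.01 = 53.26.

μ = 53.26, σ = 20.01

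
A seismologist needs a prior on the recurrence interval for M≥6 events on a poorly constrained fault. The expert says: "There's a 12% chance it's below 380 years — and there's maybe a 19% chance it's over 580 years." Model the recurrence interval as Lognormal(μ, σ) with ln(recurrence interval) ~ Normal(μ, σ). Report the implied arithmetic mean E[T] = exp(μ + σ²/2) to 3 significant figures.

E[T] ≈ 494 years

If T ~ Lognormal(μ,σ) then ln T ~ Normal(μ,σ), so the p-quantile of ln T is μ + z_p·σ.
ln(380) = 5.94 and ln(580) = 6.363; z_{0.12} = -1.175, z_{0.81} = 0.8779.
σ = (6.363 − 5.94)/(0.8779 − (-1.175)) = 0.206.
μ = 5.94 − (-1.175)·0.206 = 6.182.
E[T] = exp(μ + σ²/2) = exp(6.182 + 0.0212) = 494 years.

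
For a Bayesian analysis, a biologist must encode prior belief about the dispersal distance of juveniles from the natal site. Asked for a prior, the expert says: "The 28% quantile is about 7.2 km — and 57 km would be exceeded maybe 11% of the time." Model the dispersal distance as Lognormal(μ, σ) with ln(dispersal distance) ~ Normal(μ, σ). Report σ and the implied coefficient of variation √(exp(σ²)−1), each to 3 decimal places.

If T ~ Lognormal(μ,σ) then ln T ~ Normal(μ,σ), so the p-quantile of ln T is μ + z_p·σ.
ln(7.2) = 1.974 and ln(57) = 4.043; z_{0.28} = -0.5828, z_{0.89} = 1.227.
σ = (4.043 − 1.974)/(1.227 − (-0.5828)) = 1.143.
μ = 1.974 − (-0.5828)·1.143 = 2.641.
CV = √(exp(σ²)−1) = √(exp(1.3075)−1) = 1.642.

σ ≈ 1.143, CV ≈ 1.642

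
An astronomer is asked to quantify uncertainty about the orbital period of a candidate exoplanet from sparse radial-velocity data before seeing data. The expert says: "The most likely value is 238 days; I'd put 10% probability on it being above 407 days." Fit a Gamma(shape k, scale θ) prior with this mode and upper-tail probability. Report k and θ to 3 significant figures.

k ≈ 7.58, θ ≈ 36.2

Gamma(k,θ) with k>1 has mode (k−1)θ, so θ = 238/(k−1).
Need P(X < 407) = 0.9 with θ tied to k this way. Start at k = 2, θ = 238: P(X<407) ≈ 0.510.
Too low — raise k to concentrate. Iterating converges to k ≈ 7.58.
Then θ = 238/(7.58−1) ≈ 36.2.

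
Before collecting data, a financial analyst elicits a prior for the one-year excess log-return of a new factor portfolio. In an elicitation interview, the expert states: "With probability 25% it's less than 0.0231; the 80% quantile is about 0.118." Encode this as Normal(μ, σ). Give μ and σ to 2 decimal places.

The p-quantile of Normal(μ,σ) is μ + z_p·σ, with z_{0.25} = -0.6745 and z_{0.8} = 0.8416.
Eliminate σ: μ = (z₂·x₁ − z₁·x₂)/(z₂ − z₁) = (0.8416·0.0231 − (-0.6745)·0.118)/1.516 = 0.07.
Then σ = (x₂ − x₁)/(z₂ − z₁) = (0.118 − 0.0231)/1.516 = 0.06.

μ = 0.07, σ = 0.06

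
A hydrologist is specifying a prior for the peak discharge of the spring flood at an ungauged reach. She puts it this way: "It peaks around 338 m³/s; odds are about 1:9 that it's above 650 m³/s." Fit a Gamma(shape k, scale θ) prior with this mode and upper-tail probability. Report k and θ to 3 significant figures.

k ≈ 5.47, θ ≈ 75.5

Gamma(k,θ) with k>1 has mode (k−1)θ, so θ = 338/(k−1).
Need P(X < 650) = 0.9 with θ tied to k this way. Start at k = 2, θ = 338: P(X<650) ≈ 0.573.
Too low — raise k to concentrate. Iterating converges to k ≈ 5.47.
Then θ = 338/(5.47−1) ≈ 75.5.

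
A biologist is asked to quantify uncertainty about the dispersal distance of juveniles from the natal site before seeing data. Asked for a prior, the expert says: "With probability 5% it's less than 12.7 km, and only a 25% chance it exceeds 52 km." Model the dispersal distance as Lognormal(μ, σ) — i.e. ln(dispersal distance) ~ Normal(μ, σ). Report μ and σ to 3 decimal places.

μ ≈ 3.541, σ ≈ 0.608

If T ~ Lognormal(μ,σ) then ln T ~ Normal(μ,σ), so the p-quantile of ln T is μ + z_p·σ.
ln(12.7) = 2.542 and ln(52) = 3.951; z_{0.05} = -1.645, z_{0.75} = 0.6745.
σ = (3.951 − 2.542)/(0.6745 − (-1.645)) = 0.608.
μ = 2.542 − (-1.645)·0.608 = 3.541.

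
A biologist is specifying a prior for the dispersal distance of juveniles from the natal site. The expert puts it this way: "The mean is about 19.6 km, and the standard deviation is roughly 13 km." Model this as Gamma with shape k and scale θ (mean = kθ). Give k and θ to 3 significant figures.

k ≈ 2.27, θ ≈ 8.62

For Gamma(k, scale θ): mean = kθ, variance = kθ², so CV = 1/√k.
CV = SD/mean = 13/19.6 = 0.6633, hence k = 1/CV² = 2.27.
Then θ = mean/k = 19.6/2.27 = 8.62.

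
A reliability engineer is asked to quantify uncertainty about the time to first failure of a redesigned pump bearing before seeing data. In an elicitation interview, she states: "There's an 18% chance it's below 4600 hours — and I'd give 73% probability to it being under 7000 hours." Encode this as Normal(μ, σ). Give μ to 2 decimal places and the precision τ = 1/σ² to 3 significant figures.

μ = 6037.58, τ = 4.05e-07

For Normal(μ,σ), the p-quantile is μ + z_p·σ. Here z_{0.18} = -0.9154, z_{0.73} = 0.6128.
So 4600 = μ − 0.9154σ and 7000 = μ + 0.6128σ.
Subtracting: σ = (7000 − 4600)/(0.6128 − (-0.9154)) = 1570.50.
Then μ = 4600 − (-0.9154)·1570.50 = 6037.58.
Precision τ = 1/σ² = 1/1570² = 4.05e-07.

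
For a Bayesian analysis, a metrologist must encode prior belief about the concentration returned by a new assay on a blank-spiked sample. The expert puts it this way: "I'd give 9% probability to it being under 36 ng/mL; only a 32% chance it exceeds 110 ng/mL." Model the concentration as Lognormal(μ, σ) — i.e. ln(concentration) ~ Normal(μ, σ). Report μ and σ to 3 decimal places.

μ ≈ 4.412, σ ≈ 0.618

If T ~ Lognormal(μ,σ) then ln T ~ Normal(μ,σ), so the p-quantile of ln T is μ + z_p·σ.
ln(36) = 3.584 and ln(110) = 4.7; z_{0.09} = -1.341, z_{0.68} = 0.4677.
σ = (4.7 − 3.584)/(0.4677 − (-1.341)) = 0.618.
μ = 3.584 − (-1.341)·0.618 = 4.412.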